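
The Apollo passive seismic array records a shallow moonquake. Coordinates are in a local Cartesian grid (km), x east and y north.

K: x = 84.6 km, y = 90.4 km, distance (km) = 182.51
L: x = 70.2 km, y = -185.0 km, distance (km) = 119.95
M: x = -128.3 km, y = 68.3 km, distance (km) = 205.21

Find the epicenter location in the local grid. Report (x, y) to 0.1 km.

x ≈ 15.2 km, y ≈ -78.4 km

Circle about each station: (x − 84.6)² + (y − 90.4)² = 182.51²; (x − 70.2)² + (y + 185.0)² = 119.95²; (x + 128.3)² + (y − 68.3)² = 205.21².
Subtracting the K equation from the L and M equations removes the quadratic terms:
-28.8 x − 550.8 y = 42745.62
-425.8 x − 44.2 y = -3004.78
Solving the 2×2 system: x ≈ 15.2, y ≈ -78.4 km.
Check against K (with the unrounded x, y): √((x − 84.6)²+(y − 90.4)²) = 182.51 ≈ 182.51 km. ✓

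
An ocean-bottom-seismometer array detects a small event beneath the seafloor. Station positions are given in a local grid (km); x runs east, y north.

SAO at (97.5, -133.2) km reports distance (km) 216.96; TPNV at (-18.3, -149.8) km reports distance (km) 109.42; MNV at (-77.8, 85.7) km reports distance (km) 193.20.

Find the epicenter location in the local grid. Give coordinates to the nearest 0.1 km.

-117.4 km east, -103.4 km north

Circle about each station: (x − 97.5)² + (y + 133.2)² = 216.96²; (x + 18.3)² + (y + 149.8)² = 109.42²; (x + 77.8)² + (y − 85.7)² = 193.20².
Subtracting the SAO equation from the TPNV and MNV equations removes the quadratic terms:
-231.6 x − 33.2 y = 30625.35
-350.6 x + 437.8 y = -4105.76
Solving the 2×2 system: x ≈ -117.4, y ≈ -103.4 km.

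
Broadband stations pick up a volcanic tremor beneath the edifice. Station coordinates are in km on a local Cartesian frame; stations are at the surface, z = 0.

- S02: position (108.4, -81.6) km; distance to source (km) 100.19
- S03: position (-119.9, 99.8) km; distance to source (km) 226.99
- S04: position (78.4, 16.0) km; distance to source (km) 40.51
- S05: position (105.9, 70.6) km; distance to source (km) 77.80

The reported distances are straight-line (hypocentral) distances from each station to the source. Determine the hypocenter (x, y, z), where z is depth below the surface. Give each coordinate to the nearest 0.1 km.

(83.6, 7.2, 39.2)

Each station gives a sphere (x−x_i)² + (y−y_i)² + z² = d_i² (stations at z=0).
Subtracting the S02 sphere from S03 and S04: z² cancels, leaving linear equations in x and y:
-456.6 x + 362.8 y = -35559.49
-60.0 x + 195.2 y = -3609.58
Solving: x ≈ 83.605, y ≈ 7.207 km (keep extra digits for the depth step; rounded: 83.6, 7.2).
Then from the S02 sphere: z² = 100.19² − (x − 108.4)² − (y + 81.6)² with x = 83.605, y = 7.207, so z ≈ 39.199 ≈ 39.2 km.
Check against S05 (with the unrounded solution): distance 77.80 ≈ 77.80 km. ✓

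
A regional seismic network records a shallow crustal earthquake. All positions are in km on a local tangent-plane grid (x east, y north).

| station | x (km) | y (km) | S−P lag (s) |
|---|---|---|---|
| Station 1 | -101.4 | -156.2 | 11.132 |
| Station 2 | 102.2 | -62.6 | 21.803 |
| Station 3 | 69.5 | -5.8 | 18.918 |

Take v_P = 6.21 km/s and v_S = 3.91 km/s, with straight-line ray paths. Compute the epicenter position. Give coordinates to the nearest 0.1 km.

x ≈ -127.0 km, y ≈ -41.5 km

Distance from S−P lag: d = Δt · v_P v_S / (v_P − v_S) = Δt · (6.21·3.91)/(6.21−3.91) ≈ 10.5570·Δt.
So d_Station 1 = 117.52, d_Station 2 = 230.17, d_Station 3 = 199.72 km.
Circle about each station: (x + 101.4)² + (y + 156.2)² = 117.52²; (x − 102.2)² + (y + 62.6)² = 230.17²; (x − 69.5)² + (y + 5.8)² = 199.72².
Subtracting the Station 1 equation from the Station 2 and Station 3 equations removes the quadratic terms:
407.2 x + 187.2 y = -59484.08
341.8 x + 300.8 y = -55893.64
Solving the 2×2 system: x ≈ -127.0, y ≈ -41.5 km.
Check against Station 1 (with the unrounded x, y): √((x + 101.4)²+(y + 156.2)²) = 117.51 ≈ 117.52 km. ✓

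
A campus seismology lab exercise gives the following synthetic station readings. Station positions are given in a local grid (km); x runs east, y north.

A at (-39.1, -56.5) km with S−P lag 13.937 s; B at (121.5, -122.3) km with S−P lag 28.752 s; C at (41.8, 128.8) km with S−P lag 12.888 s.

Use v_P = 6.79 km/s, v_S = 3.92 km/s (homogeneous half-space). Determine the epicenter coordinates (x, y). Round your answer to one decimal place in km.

Distance from S−P lag: d = Δt · v_P v_S / (v_P − v_S) = Δt · (6.79·3.92)/(6.79−3.92) ≈ 9.2741·Δt.
So d_A = 129.25, d_B = 266.65, d_C = 119.53 km.
Circle about each station: (x + 39.1)² + (y + 56.5)² = 129.25²; (x − 121.5)² + (y + 122.3)² = 266.65²; (x − 41.8)² + (y − 128.8)² = 119.53².
Subtracting pairs of circle equations eliminates x²+y² and gives linear equations (the radical axes):
321.2 x − 131.6 y = -29398.18
161.8 x + 370.6 y = 16033.76
Solving the 2×2 system: x ≈ -62.6, y ≈ 70.6 km.

(-62.6, 70.6)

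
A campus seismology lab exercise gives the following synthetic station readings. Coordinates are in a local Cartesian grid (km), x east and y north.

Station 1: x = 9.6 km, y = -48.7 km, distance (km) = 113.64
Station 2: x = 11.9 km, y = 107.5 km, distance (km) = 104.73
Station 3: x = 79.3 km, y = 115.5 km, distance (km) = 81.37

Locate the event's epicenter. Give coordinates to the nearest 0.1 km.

Circle about each station: (x − 9.6)² + (y + 48.7)² = 113.64²; (x − 11.9)² + (y − 107.5)² = 104.73²; (x − 79.3)² + (y − 115.5)² = 81.37².
Subtracting pairs of circle equations eliminates x²+y² and gives linear equations (the radical axes):
4.6 x + 312.4 y = 11179.69
139.4 x + 328.4 y = 23457.86
Solving the 2×2 system: x ≈ 87.0, y ≈ 34.5 km.
Check against Station 1 (with the unrounded x, y): √((x − 9.6)²+(y + 48.7)²) = 113.63 ≈ 113.64 km. ✓

x ≈ 87.0 km, y ≈ 34.5 km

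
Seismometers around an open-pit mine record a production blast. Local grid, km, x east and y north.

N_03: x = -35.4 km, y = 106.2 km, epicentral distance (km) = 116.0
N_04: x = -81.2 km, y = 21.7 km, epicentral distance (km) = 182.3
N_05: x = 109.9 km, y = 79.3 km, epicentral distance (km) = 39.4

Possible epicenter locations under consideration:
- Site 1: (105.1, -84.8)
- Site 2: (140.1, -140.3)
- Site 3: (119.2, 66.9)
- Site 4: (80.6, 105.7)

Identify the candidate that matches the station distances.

For each candidate, compare |candidate − station| to the reported distance:
Site 1: residuals N_03 121.1, N_04 32.3, N_05 124.8 → max 124.8 km
Site 2: residuals N_03 186.6, N_04 92.0, N_05 182.3 → max 186.6 km
Site 3: residuals N_03 43.5, N_04 23.1, N_05 23.9 → max 43.5 km
Site 4: residuals N_03 0.0, N_04 0.0, N_05 0.0 → max 0.0 km
Only Site 4 has all residuals ≈ 0.

Site 4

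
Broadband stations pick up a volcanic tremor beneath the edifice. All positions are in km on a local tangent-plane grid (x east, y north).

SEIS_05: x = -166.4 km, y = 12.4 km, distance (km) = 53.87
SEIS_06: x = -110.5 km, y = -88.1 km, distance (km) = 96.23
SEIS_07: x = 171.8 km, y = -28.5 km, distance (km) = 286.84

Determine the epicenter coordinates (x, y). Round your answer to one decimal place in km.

Circle about each station: (x + 166.4)² + (y − 12.4)² = 53.87²; (x + 110.5)² + (y + 88.1)² = 96.23²; (x − 171.8)² + (y + 28.5)² = 286.84².
Subtracting the SEIS_05 equation from the SEIS_06 and SEIS_07 equations removes the quadratic terms:
111.8 x − 201.0 y = -14229.10
676.4 x − 81.8 y = -76890.44
Solving the 2×2 system: x ≈ -112.7, y ≈ 8.1 km.
Check against SEIS_05 (with the unrounded x, y): √((x + 166.4)²+(y − 12.4)²) = 53.88 ≈ 53.87 km. ✓

x ≈ -112.7 km, y ≈ 8.1 km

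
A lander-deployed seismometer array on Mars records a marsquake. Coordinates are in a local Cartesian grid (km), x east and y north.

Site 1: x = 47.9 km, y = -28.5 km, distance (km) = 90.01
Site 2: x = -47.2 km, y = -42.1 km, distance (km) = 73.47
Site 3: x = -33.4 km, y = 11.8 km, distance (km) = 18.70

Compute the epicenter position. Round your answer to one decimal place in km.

-22.8 km east, 27.2 km north

Circle about each station: (x − 47.9)² + (y + 28.5)² = 90.01²; (x + 47.2)² + (y + 42.1)² = 73.47²; (x + 33.4)² + (y − 11.8)² = 18.70².
Subtracting the Site 1 equation from the Site 2 and Site 3 equations removes the quadratic terms:
-190.2 x − 27.2 y = 3597.55
-162.6 x + 80.6 y = 5900.25
Solving the 2×2 system: x ≈ -22.8, y ≈ 27.2 km.
Check against Site 1 (with the unrounded x, y): √((x − 47.9)²+(y + 28.5)²) = 90.01 ≈ 90.01 km. ✓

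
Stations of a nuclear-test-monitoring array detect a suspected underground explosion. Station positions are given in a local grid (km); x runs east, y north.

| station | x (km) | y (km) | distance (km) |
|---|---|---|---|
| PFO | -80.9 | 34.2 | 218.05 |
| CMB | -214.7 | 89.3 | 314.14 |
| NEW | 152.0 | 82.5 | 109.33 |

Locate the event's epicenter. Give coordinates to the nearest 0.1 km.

88.5 km east, 171.5 km north

Circle about each station: (x + 80.9)² + (y − 34.2)² = 218.05²; (x + 214.7)² + (y − 89.3)² = 314.14²; (x − 152.0)² + (y − 82.5)² = 109.33².
Subtracting the PFO equation from the CMB and NEW equations removes the quadratic terms:
-267.6 x + 110.2 y = -4782.01
465.8 x + 96.6 y = 57788.55
Solving the 2×2 system: x ≈ 88.5, y ≈ 171.5 km.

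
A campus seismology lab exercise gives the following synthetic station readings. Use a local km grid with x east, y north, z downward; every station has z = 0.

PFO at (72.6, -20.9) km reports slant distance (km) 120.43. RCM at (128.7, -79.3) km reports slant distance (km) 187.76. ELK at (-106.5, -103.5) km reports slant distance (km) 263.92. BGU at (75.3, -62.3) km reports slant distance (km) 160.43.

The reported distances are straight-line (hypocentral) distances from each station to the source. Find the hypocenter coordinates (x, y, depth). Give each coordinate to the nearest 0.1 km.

x ≈ 65.2 km, y ≈ 93.5 km, depth ≈ 36.9 km

Each station gives a sphere (x−x_i)² + (y−y_i)² + z² = d_i² (stations at z=0).
Subtracting the PFO sphere from RCM and ELK: z² cancels, leaving linear equations in x and y:
112.2 x − 116.8 y = -3605.82
-358.2 x − 165.2 y = -38803.45
Solving: x ≈ 65.204, y ≈ 93.508 km (keep extra digits for the depth step; rounded: 65.2, 93.5).
Then from the PFO sphere: z² = 120.43² − (x − 72.6)² − (y + 20.9)² with x = 65.204, y = 93.508, so z ≈ 36.871 ≈ 36.9 km.
Check against BGU (with the unrounded solution): distance 160.43 ≈ 160.43 km. ✓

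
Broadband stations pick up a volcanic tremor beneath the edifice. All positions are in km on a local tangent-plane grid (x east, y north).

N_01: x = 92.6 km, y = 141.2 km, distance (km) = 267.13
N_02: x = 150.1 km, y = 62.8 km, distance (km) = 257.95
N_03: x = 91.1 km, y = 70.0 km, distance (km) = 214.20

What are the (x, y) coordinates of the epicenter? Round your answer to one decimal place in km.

x ≈ -71.1 km, y ≈ -69.9 km

Circle about each station: (x − 92.6)² + (y − 141.2)² = 267.13²; (x − 150.1)² + (y − 62.8)² = 257.95²; (x − 91.1)² + (y − 70.0)² = 214.20².
Subtracting pairs of circle equations eliminates x²+y² and gives linear equations (the radical axes):
115.0 x − 156.8 y = 2781.88
-3.0 x − 142.4 y = 10163.81
Solving the 2×2 system: x ≈ -71.1, y ≈ -69.9 km.
Check against N_01 (with the unrounded x, y): √((x − 92.6)²+(y − 141.2)²) = 267.11 ≈ 267.13 km. ✓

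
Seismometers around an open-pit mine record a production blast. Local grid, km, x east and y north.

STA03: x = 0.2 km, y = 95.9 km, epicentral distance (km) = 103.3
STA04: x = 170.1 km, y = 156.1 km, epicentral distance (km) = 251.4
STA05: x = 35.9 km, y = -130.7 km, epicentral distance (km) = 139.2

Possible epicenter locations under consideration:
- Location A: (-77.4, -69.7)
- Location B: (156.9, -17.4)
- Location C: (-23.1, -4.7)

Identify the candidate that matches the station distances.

Location C

For each candidate, compare |candidate − station| to the reported distance:
Location A: residuals STA03 79.6, STA04 83.6, STA05 10.5 → max 83.6 km
Location B: residuals STA03 90.1, STA04 77.4, STA05 26.6 → max 90.1 km
Location C: residuals STA03 0.0, STA04 0.0, STA05 0.1 → max 0.1 km
Only Location C has all residuals ≈ 0.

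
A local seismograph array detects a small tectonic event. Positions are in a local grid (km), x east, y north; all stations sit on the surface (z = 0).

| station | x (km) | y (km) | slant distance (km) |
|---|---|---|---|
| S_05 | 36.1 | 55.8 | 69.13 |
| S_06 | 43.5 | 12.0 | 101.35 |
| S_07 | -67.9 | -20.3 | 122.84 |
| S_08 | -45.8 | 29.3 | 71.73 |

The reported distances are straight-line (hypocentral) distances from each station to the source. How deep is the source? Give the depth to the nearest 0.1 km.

z ≈ 31.4 km

Each station gives a sphere (x−x_i)² + (y−y_i)² + z² = d_i² (stations at z=0).
Subtracting the S_05 sphere from S_06 and S_07: z² cancels, leaving linear equations in x and y:
14.8 x − 87.6 y = -7873.47
-208.0 x − 152.2 y = -9705.06
Solving: x ≈ -17.006, y ≈ 87.007 km (keep extra digits for the depth step; rounded: -17.0, 87.0).
Then from the S_05 sphere: z² = 69.13² − (x − 36.1)² − (y − 55.8)² with x = -17.006, y = 87.007, so z ≈ 31.382 ≈ 31.4 km.
Check against S_08 (with the unrounded solution): distance 71.72 ≈ 71.73 km. ✓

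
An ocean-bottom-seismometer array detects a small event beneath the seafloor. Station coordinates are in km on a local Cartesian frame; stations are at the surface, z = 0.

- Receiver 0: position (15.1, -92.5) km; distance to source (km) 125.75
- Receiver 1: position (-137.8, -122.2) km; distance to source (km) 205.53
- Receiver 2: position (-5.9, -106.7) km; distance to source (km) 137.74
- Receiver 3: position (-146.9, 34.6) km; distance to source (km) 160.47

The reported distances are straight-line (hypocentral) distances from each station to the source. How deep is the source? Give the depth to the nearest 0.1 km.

Each station gives a sphere (x−x_i)² + (y−y_i)² + z² = d_i² (stations at z=0).
Subtracting the Receiver 0 sphere from Receiver 1 and Receiver 2: z² cancels, leaving linear equations in x and y:
-305.8 x − 59.4 y = -1292.10
-42.0 x − 28.4 y = -523.81
Solving: x ≈ 0.902, y ≈ 17.110 km (keep extra digits for the depth step; rounded: 0.9, 17.1).
Then from the Receiver 0 sphere: z² = 125.75² − (x − 15.1)² − (y + 92.5)² with x = 0.902, y = 17.110, so z ≈ 59.976 ≈ 60.0 km.

z ≈ 60.0 km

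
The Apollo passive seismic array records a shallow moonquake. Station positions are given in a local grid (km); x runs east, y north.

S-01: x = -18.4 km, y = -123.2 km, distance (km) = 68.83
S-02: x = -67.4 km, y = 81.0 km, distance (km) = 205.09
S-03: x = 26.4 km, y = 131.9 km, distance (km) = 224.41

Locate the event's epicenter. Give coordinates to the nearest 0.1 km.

Circle about each station: (x + 18.4)² + (y + 123.2)² = 68.83²; (x + 67.4)² + (y − 81.0)² = 205.09²; (x − 26.4)² + (y − 131.9)² = 224.41².
Subtracting the S-01 equation from the S-02 and S-03 equations removes the quadratic terms:
-98.0 x + 408.4 y = -41737.38
89.6 x + 510.2 y = -43044.51
Solving the 2×2 system: x ≈ 42.9, y ≈ -91.9 km.

x ≈ 42.9 km, y ≈ -91.9 km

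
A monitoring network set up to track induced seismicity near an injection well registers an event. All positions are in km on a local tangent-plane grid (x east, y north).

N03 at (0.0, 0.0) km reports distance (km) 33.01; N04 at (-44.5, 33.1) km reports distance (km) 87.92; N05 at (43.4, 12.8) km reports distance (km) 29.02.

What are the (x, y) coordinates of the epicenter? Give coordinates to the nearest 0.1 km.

Circle about each station: x² + y² = 33.01²; (x + 44.5)² + (y − 33.1)² = 87.92²; (x − 43.4)² + (y − 12.8)² = 29.02².
Subtracting the N03 equation from the N04 and N05 equations removes the quadratic terms:
-89.0 x + 66.2 y = -3564.41
86.8 x + 25.6 y = 2294.90
Solving the 2×2 system: x ≈ 30.3, y ≈ -13.1 km.

x ≈ 30.3 km, y ≈ -13.1 km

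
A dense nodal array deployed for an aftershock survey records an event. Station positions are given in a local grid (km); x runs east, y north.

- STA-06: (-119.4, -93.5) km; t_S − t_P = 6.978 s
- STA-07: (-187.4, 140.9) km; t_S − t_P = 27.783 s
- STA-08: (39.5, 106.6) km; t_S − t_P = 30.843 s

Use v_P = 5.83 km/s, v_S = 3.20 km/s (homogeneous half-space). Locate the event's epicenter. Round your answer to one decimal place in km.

(-119.2, -44.0)

Distance from S−P lag: d = Δt · v_P v_S / (v_P − v_S) = Δt · (5.83·3.20)/(5.83−3.20) ≈ 7.0935·Δt.
So d_STA-06 = 49.50, d_STA-07 = 197.08, d_STA-08 = 218.79 km.
Circle about each station: (x + 119.4)² + (y + 93.5)² = 49.50²; (x + 187.4)² + (y − 140.9)² = 197.08²; (x − 39.5)² + (y − 106.6)² = 218.79².
Subtracting pairs of circle equations eliminates x²+y² and gives linear equations (the radical axes):
-136.0 x + 468.8 y = -4417.32
317.8 x + 400.2 y = -55493.61
Solving the 2×2 system: x ≈ -119.2, y ≈ -44.0 km.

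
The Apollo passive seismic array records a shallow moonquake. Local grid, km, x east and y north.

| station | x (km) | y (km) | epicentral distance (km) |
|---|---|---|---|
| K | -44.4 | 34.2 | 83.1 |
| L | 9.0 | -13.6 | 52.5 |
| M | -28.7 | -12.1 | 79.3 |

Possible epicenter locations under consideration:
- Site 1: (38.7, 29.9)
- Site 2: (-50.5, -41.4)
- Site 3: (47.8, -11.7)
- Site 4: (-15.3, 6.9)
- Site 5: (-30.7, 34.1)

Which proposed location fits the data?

Site 1

For each candidate, compare |candidate − station| to the reported distance:
Site 1: residuals K 0.1, L 0.2, M 0.1 → max 0.2 km
Site 2: residuals K 7.3, L 13.2, M 42.8 → max 42.8 km
Site 3: residuals K 19.9, L 13.7, M 2.8 → max 19.9 km
Site 4: residuals K 43.2, L 20.7, M 56.1 → max 56.1 km
Site 5: residuals K 69.4, L 9.6, M 33.1 → max 69.4 km
Only Site 1 has all residuals ≈ 0.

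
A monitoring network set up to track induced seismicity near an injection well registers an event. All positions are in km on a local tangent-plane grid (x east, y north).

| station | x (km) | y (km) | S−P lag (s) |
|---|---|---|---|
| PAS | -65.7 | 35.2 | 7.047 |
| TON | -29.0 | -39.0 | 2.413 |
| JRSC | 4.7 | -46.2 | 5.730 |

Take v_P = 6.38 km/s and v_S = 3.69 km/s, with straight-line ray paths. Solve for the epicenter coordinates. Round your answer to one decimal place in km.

Distance from S−P lag: d = Δt · v_P v_S / (v_P − v_S) = Δt · (6.38·3.69)/(6.38−3.69) ≈ 8.7517·Δt.
So d_PAS = 61.67, d_TON = 21.12, d_JRSC = 50.15 km.
Circle about each station: (x + 65.7)² + (y − 35.2)² = 61.67²; (x + 29.0)² + (y + 39.0)² = 21.12²; (x − 4.7)² + (y + 46.2)² = 50.15².
Subtracting pairs of circle equations eliminates x²+y² and gives linear equations (the radical axes):
73.4 x − 148.4 y = 163.60
140.8 x − 162.8 y = -2110.83
Solving the 2×2 system: x ≈ -38.0, y ≈ -19.9 km.

x ≈ -38.0 km, y ≈ -19.9 km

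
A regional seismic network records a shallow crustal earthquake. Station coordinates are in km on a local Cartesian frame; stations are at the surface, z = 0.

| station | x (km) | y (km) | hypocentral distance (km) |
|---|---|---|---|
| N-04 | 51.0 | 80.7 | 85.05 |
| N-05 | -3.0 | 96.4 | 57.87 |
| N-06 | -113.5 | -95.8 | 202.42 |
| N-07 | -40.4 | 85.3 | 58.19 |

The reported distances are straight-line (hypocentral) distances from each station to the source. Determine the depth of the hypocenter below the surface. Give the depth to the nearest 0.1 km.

Each station gives a sphere (x−x_i)² + (y−y_i)² + z² = d_i² (stations at z=0).
Subtracting the N-04 sphere from N-05 and N-06: z² cancels, leaving linear equations in x and y:
-108.0 x + 31.4 y = 4073.04
-329.0 x − 353.0 y = -20793.95
Solving: x ≈ -16.198, y ≈ 74.003 km (keep extra digits for the depth step; rounded: -16.2, 74.0).
Then from the N-04 sphere: z² = 85.05² − (x − 51.0)² − (y − 80.7)² with x = -16.198, y = 74.003, so z ≈ 51.702 ≈ 51.7 km.

depth ≈ 51.7 km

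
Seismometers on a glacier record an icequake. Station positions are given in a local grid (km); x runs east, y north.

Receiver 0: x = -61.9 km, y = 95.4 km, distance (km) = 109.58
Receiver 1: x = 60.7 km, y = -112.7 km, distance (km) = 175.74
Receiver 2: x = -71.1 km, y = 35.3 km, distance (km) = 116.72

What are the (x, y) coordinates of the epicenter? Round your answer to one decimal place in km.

(42.5, 62.1)

Circle about each station: (x + 61.9)² + (y − 95.4)² = 109.58²; (x − 60.7)² + (y + 112.7)² = 175.74²; (x + 71.1)² + (y − 35.3)² = 116.72².
Subtracting pairs of circle equations eliminates x²+y² and gives linear equations (the radical axes):
245.2 x − 416.2 y = -15423.76
-18.4 x − 120.2 y = -8247.25
Solving the 2×2 system: x ≈ 42.5, y ≈ 62.1 km.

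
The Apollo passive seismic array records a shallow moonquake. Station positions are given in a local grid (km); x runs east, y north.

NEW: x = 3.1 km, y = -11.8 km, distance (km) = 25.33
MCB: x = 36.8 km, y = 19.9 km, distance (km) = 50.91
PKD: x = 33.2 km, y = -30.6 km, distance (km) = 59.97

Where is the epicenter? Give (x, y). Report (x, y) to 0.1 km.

(-12.7, 8.0)

Circle about each station: (x − 3.1)² + (y + 11.8)² = 25.33²; (x − 36.8)² + (y − 19.9)² = 50.91²; (x − 33.2)² + (y + 30.6)² = 59.97².
Subtracting the NEW equation from the MCB and PKD equations removes the quadratic terms:
67.4 x + 63.4 y = -348.82
60.2 x − 37.6 y = -1065.04
Solving the 2×2 system: x ≈ -12.7, y ≈ 8.0 km.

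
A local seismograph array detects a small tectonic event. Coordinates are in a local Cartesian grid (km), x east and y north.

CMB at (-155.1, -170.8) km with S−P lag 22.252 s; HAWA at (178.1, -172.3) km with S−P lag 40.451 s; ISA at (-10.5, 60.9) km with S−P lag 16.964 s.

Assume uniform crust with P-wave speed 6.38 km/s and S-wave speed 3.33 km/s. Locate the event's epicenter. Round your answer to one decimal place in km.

(-71.0, -40.6)

Distance from S−P lag: d = Δt · v_P v_S / (v_P − v_S) = Δt · (6.38·3.33)/(6.38−3.33) ≈ 6.9657·Δt.
So d_CMB = 155.00, d_HAWA = 281.77, d_ISA = 118.17 km.
Circle about each station: (x + 155.1)² + (y + 170.8)² = 155.00²; (x − 178.1)² + (y + 172.3)² = 281.77²; (x + 10.5)² + (y − 60.9)² = 118.17².
Subtracting pairs of circle equations eliminates x²+y² and gives linear equations (the radical axes):
666.4 x − 3.0 y = -47191.08
289.2 x + 463.4 y = -39348.74
Solving the 2×2 system: x ≈ -71.0, y ≈ -40.6 km.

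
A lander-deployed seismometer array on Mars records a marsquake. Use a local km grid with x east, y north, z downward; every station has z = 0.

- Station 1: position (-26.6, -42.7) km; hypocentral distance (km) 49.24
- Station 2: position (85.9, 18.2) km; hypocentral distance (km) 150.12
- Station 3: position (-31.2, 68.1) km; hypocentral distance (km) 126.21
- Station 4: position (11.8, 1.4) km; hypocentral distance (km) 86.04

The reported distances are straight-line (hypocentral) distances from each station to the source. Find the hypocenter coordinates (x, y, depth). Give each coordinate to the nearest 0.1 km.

Each station gives a sphere (x−x_i)² + (y−y_i)² + z² = d_i² (stations at z=0).
Subtracting the Station 1 sphere from Station 2 and Station 3: z² cancels, leaving linear equations in x and y:
225.0 x + 121.8 y = -14932.24
-9.2 x + 221.6 y = -10424.19
Solving: x ≈ -40.002, y ≈ -48.701 km (keep extra digits for the depth step; rounded: -40.0, -48.7).
Then from the Station 1 sphere: z² = 49.24² − (x + 26.6)² − (y + 42.7)² with x = -40.002, y = -48.701, so z ≈ 46.999 ≈ 47.0 km.

(-40.0, -48.7, 47.0)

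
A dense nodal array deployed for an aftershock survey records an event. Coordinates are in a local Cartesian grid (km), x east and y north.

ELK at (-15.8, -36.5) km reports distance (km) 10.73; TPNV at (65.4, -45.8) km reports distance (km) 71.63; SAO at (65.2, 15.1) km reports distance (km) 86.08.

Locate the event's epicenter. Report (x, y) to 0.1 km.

Circle about each station: (x + 15.8)² + (y + 36.5)² = 10.73²; (x − 65.4)² + (y + 45.8)² = 71.63²; (x − 65.2)² + (y − 15.1)² = 86.08².
Subtracting the ELK equation from the TPNV and SAO equations removes the quadratic terms:
162.4 x − 18.6 y = -222.81
162.0 x + 103.2 y = -4397.47
Solving the 2×2 system: x ≈ -5.3, y ≈ -34.3 km.

(-5.3, -34.3)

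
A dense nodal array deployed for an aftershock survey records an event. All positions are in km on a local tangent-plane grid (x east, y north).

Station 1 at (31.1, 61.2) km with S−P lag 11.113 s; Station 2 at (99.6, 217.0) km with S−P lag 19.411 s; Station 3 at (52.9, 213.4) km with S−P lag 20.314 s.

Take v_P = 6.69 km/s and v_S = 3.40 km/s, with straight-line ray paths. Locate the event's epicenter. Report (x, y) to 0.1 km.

x ≈ 104.8 km, y ≈ 82.9 km

Distance from S−P lag: d = Δt · v_P v_S / (v_P − v_S) = Δt · (6.69·3.40)/(6.69−3.40) ≈ 6.9137·Δt.
So d_Station 1 = 76.83, d_Station 2 = 134.20, d_Station 3 = 140.44 km.
Circle about each station: (x − 31.1)² + (y − 61.2)² = 76.83²; (x − 99.6)² + (y − 217.0)² = 134.20²; (x − 52.9)² + (y − 213.4)² = 140.44².
Subtracting pairs of circle equations eliminates x²+y² and gives linear equations (the radical axes):
137.0 x + 311.6 y = 40189.72
43.6 x + 304.4 y = 29804.78
Solving the 2×2 system: x ≈ 104.8, y ≈ 82.9 km.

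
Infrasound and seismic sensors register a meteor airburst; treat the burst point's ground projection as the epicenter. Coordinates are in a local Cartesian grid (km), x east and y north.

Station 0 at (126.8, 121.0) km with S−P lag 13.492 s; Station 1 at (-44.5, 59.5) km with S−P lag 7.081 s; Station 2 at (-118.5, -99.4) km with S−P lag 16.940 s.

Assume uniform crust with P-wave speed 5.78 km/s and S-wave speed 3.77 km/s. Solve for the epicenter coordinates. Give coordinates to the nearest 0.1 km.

Distance from S−P lag: d = Δt · v_P v_S / (v_P − v_S) = Δt · (5.78·3.77)/(5.78−3.77) ≈ 10.8411·Δt.
So d_Station 0 = 146.27, d_Station 1 = 76.77, d_Station 2 = 183.65 km.
Circle about each station: (x − 126.8)² + (y − 121.0)² = 146.27²; (x + 44.5)² + (y − 59.5)² = 76.77²; (x + 118.5)² + (y + 99.4)² = 183.65².
Subtracting the Station 0 equation from the Station 1 and Station 2 equations removes the quadratic terms:
-342.6 x − 123.0 y = -9697.46
-490.6 x − 440.8 y = -19129.04
Solving the 2×2 system: x ≈ 21.2, y ≈ 19.8 km.
Check against Station 0 (with the unrounded x, y): √((x − 126.8)²+(y − 121.0)²) = 146.26 ≈ 146.27 km. ✓

(21.2, 19.8)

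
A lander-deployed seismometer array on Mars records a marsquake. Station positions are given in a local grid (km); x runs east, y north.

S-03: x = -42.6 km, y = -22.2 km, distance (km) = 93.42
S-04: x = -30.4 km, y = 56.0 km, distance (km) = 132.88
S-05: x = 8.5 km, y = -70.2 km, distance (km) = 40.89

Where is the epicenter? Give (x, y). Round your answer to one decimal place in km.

45.6 km east, -53.0 km north

Circle about each station: (x + 42.6)² + (y + 22.2)² = 93.42²; (x + 30.4)² + (y − 56.0)² = 132.88²; (x − 8.5)² + (y + 70.2)² = 40.89².
Subtracting pairs of circle equations eliminates x²+y² and gives linear equations (the radical axes):
24.4 x + 156.4 y = -7177.24
102.2 x − 96.0 y = 9747.99
Solving the 2×2 system: x ≈ 45.6, y ≈ -53.0 km.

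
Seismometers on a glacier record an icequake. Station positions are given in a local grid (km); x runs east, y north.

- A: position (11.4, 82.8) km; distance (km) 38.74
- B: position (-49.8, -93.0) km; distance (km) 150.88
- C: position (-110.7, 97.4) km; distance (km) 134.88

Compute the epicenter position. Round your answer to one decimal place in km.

x ≈ 13.2 km, y ≈ 44.1 km

Circle about each station: (x − 11.4)² + (y − 82.8)² = 38.74²; (x + 49.8)² + (y + 93.0)² = 150.88²; (x + 110.7)² + (y − 97.4)² = 134.88².
Subtracting the A equation from the B and C equations removes the quadratic terms:
-122.4 x − 351.6 y = -17120.75
-244.2 x + 29.2 y = -1936.38
Solving the 2×2 system: x ≈ 13.2, y ≈ 44.1 km.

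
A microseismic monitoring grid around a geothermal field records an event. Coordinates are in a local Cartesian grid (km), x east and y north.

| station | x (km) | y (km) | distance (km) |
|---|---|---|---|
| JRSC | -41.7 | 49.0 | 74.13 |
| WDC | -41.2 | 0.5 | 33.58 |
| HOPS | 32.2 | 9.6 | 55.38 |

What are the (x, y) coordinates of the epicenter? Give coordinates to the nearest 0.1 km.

-14.6 km east, -20.0 km north

Circle about each station: (x + 41.7)² + (y − 49.0)² = 74.13²; (x + 41.2)² + (y − 0.5)² = 33.58²; (x − 32.2)² + (y − 9.6)² = 55.38².
Subtracting pairs of circle equations eliminates x²+y² and gives linear equations (the radical axes):
1.0 x − 97.0 y = 1925.44
147.8 x − 78.8 y = -582.58
Solving the 2×2 system: x ≈ -14.6, y ≈ -20.0 km.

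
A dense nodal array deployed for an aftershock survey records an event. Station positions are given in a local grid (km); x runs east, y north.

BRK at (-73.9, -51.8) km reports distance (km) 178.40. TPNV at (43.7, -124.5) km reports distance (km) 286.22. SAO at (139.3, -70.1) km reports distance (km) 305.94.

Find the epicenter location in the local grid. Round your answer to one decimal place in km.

-96.2 km east, 125.2 km north

Circle about each station: (x + 73.9)² + (y + 51.8)² = 178.40²; (x − 43.7)² + (y + 124.5)² = 286.22²; (x − 139.3)² + (y + 70.1)² = 305.94².
Subtracting pairs of circle equations eliminates x²+y² and gives linear equations (the radical axes):
235.2 x − 145.4 y = -40829.84
426.4 x − 36.6 y = -45598.67
Solving the 2×2 system: x ≈ -96.2, y ≈ 125.2 km.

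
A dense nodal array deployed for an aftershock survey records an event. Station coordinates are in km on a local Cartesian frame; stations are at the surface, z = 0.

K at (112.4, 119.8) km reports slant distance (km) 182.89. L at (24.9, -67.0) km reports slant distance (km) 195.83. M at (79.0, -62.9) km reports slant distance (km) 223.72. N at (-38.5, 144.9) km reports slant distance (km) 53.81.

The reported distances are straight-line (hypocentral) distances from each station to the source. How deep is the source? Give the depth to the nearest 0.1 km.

z ≈ 17.1 km

Each station gives a sphere (x−x_i)² + (y−y_i)² + z² = d_i² (stations at z=0).
Subtracting the K sphere from L and M: z² cancels, leaving linear equations in x and y:
-175.0 x − 373.6 y = -26777.43
-66.8 x − 365.4 y = -33390.28
Solving: x ≈ -68.998, y ≈ 103.994 km (keep extra digits for the depth step; rounded: -69.0, 104.0).
Then from the K sphere: z² = 182.89² − (x − 112.4)² − (y − 119.8)² with x = -68.998, y = 103.994, so z ≈ 17.137 ≈ 17.1 km.
Check against N (with the unrounded solution): distance 53.82 ≈ 53.81 km. ✓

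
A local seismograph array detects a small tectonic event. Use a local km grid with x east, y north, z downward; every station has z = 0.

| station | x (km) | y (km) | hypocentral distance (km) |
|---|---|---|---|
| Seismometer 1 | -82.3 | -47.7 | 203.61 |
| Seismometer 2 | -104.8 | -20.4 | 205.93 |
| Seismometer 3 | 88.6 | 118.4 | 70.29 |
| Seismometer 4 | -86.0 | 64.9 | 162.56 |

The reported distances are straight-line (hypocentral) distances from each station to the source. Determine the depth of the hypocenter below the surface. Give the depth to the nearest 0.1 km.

Each station gives a sphere (x−x_i)² + (y−y_i)² + z² = d_i² (stations at z=0).
Subtracting the Seismometer 1 sphere from Seismometer 2 and Seismometer 3: z² cancels, leaving linear equations in x and y:
-45.0 x + 54.6 y = 1400.49
341.8 x + 332.2 y = 49336.29
Solving: x ≈ 66.303, y ≈ 80.295 km (keep extra digits for the depth step; rounded: 66.3, 80.3).
Then from the Seismometer 1 sphere: z² = 203.61² − (x + 82.3)² − (y + 47.7)² with x = 66.303, y = 80.295, so z ≈ 54.694 ≈ 54.7 km.

z ≈ 54.7 km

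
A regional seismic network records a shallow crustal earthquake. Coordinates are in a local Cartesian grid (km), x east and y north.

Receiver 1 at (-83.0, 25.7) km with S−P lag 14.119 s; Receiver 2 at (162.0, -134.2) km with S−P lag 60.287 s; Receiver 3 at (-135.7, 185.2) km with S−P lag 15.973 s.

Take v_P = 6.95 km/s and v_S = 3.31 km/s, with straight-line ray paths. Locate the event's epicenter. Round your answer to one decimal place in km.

-149.5 km east, 85.2 km north

Distance from S−P lag: d = Δt · v_P v_S / (v_P − v_S) = Δt · (6.95·3.31)/(6.95−3.31) ≈ 6.3199·Δt.
So d_Receiver 1 = 89.23, d_Receiver 2 = 381.01, d_Receiver 3 = 100.95 km.
Circle about each station: (x + 83.0)² + (y − 25.7)² = 89.23²; (x − 162.0)² + (y + 134.2)² = 381.01²; (x + 135.7)² + (y − 185.2)² = 100.95².
Subtracting the Receiver 1 equation from the Receiver 2 and Receiver 3 equations removes the quadratic terms:
490.0 x − 319.8 y = -100502.48
-105.4 x + 319.0 y = 42935.13
Solving the 2×2 system: x ≈ -149.5, y ≈ 85.2 km.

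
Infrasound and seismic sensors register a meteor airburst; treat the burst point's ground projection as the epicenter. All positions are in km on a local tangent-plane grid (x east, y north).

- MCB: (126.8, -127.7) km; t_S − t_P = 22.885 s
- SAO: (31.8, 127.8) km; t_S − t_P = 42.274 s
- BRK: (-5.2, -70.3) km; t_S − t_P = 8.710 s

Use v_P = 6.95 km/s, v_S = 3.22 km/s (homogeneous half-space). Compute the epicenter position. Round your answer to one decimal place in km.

x ≈ -10.4 km, y ≈ -122.3 km

Distance from S−P lag: d = Δt · v_P v_S / (v_P − v_S) = Δt · (6.95·3.22)/(6.95−3.22) ≈ 5.9997·Δt.
So d_MCB = 137.30, d_SAO = 253.63, d_BRK = 52.26 km.
Circle about each station: (x − 126.8)² + (y + 127.7)² = 137.30²; (x − 31.8)² + (y − 127.8)² = 253.63²; (x + 5.2)² + (y + 70.3)² = 52.26².
Subtracting pairs of circle equations eliminates x²+y² and gives linear equations (the radical axes):
-190.0 x + 511.0 y = -60518.34
-264.0 x + 114.8 y = -11296.22
Solving the 2×2 system: x ≈ -10.4, y ≈ -122.3 km.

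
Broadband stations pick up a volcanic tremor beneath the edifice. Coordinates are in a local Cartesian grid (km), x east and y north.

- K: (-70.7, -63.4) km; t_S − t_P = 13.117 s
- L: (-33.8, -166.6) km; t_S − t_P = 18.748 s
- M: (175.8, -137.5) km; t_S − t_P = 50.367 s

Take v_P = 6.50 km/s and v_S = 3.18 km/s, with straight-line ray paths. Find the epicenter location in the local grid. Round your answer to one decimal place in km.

(-136.7, -111.5)

Distance from S−P lag: d = Δt · v_P v_S / (v_P − v_S) = Δt · (6.50·3.18)/(6.50−3.18) ≈ 6.2259·Δt.
So d_K = 81.67, d_L = 116.72, d_M = 313.58 km.
Circle about each station: (x + 70.7)² + (y + 63.4)² = 81.67²; (x + 33.8)² + (y + 166.6)² = 116.72²; (x − 175.8)² + (y + 137.5)² = 313.58².
Subtracting the K equation from the L and M equations removes the quadratic terms:
73.8 x − 206.4 y = 12926.38
493.0 x − 148.2 y = -50868.59
Solving the 2×2 system: x ≈ -136.7, y ≈ -111.5 km.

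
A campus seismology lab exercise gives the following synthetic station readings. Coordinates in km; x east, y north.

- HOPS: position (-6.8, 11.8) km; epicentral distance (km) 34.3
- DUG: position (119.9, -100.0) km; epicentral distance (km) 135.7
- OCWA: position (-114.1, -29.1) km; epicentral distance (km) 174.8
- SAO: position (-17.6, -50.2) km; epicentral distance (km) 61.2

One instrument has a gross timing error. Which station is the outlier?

Solve using three stations at a time. Using HOPS, DUG, SAO (subtract circle equations pairwise → linear system) gives (x, y) ≈ (23.3, -4.7).
Distances from that point to each station vs reported:
  HOPS: calculated 34.3 vs reported 34.3 → residual 0.0 km
  DUG: calculated 135.7 vs reported 135.7 → residual 0.0 km
  OCWA: calculated 139.6 vs reported 174.8 → residual 35.2 km
  SAO: calculated 61.2 vs reported 61.2 → residual 0.0 km
HOPS, DUG, SAO are mutually consistent (residuals ≈ 0); OCWA is off by 35.2 km.

OCWA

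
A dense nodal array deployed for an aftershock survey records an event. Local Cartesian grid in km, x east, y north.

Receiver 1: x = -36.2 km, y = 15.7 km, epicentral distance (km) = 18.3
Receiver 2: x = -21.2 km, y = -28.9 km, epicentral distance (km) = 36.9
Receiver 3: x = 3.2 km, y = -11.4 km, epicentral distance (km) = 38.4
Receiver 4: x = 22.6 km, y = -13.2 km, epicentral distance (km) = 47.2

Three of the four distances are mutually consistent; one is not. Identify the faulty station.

Solve using three stations at a time. Using Receiver 1, Receiver 2, Receiver 4 (subtract circle equations pairwise → linear system) gives (x, y) ≈ (-19.6, 8.0).
Distances from that point to each station vs reported:
  Receiver 1: calculated 18.3 vs reported 18.3 → residual 0.0 km
  Receiver 2: calculated 36.9 vs reported 36.9 → residual 0.0 km
  Receiver 3: calculated 29.9 vs reported 38.4 → residual 8.5 km
  Receiver 4: calculated 47.2 vs reported 47.2 → residual 0.0 km
Receiver 1, Receiver 2, Receiver 4 are mutually consistent (residuals ≈ 0); Receiver 3 is off by 8.5 km.

Receiver 3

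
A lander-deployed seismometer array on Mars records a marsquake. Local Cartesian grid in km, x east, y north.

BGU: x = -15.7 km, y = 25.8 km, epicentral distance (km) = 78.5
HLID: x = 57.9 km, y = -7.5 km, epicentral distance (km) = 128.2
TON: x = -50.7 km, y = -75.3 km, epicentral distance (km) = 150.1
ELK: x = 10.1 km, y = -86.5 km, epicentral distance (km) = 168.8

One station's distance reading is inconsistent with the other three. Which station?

BGU

Solve using three stations at a time. Using HLID, TON, ELK (subtract circle equations pairwise → linear system) gives (x, y) ≈ (-40.7, 74.5).
Distances from that point to each station vs reported:
  BGU: calculated 54.8 vs reported 78.5 → residual 23.7 km
  HLID: calculated 128.3 vs reported 128.2 → residual 0.1 km
  TON: calculated 150.2 vs reported 150.1 → residual 0.1 km
  ELK: calculated 168.8 vs reported 168.8 → residual 0.0 km
HLID, TON, ELK are mutually consistent (residuals ≈ 0); BGU is off by 23.7 km.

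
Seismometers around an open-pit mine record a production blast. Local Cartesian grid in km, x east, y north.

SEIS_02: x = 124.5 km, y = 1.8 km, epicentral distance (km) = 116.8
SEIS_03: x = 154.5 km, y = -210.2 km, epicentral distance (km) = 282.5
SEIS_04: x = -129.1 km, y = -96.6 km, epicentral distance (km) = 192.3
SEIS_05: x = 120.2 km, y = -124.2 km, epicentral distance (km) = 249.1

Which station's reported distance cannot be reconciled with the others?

SEIS_05

Solve using three stations at a time. Using SEIS_02, SEIS_03, SEIS_04 (subtract circle equations pairwise → linear system) gives (x, y) ≈ (12.2, 33.8).
Distances from that point to each station vs reported:
  SEIS_02: calculated 116.8 vs reported 116.8 → residual 0.0 km
  SEIS_03: calculated 282.5 vs reported 282.5 → residual 0.0 km
  SEIS_04: calculated 192.3 vs reported 192.3 → residual 0.0 km
  SEIS_05: calculated 191.4 vs reported 249.1 → residual 57.7 km
SEIS_02, SEIS_03, SEIS_04 are mutually consistent (residuals ≈ 0); SEIS_05 is off by 57.7 km.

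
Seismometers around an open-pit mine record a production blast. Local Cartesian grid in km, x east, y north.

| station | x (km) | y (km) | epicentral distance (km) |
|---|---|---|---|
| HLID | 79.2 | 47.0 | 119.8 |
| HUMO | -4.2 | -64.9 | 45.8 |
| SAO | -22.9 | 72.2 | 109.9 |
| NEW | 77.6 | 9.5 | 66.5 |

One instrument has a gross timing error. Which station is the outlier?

Solve using three stations at a time. Using HUMO, SAO, NEW (subtract circle equations pairwise → linear system) gives (x, y) ≈ (22.6, -27.8).
Distances from that point to each station vs reported:
  HLID: calculated 93.8 vs reported 119.8 → residual 26.0 km
  HUMO: calculated 45.8 vs reported 45.8 → residual 0.0 km
  SAO: calculated 109.9 vs reported 109.9 → residual 0.0 km
  NEW: calculated 66.5 vs reported 66.5 → residual 0.0 km
HUMO, SAO, NEW are mutually consistent (residuals ≈ 0); HLID is off by 26.0 km.

HLID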